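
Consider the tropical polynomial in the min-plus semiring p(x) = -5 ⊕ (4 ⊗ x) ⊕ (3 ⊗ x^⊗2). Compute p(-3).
p(-3) = -5

A tropical monomial a ⊗ x^⊗i evaluates to a + i · x. Evaluating each term at x = -3:
  Term 0 contributes -5 + 0 · -3 = -5
  Term 1 contributes 4 + 1 · -3 = 1
  Term 2 contributes 3 + 2 · -3 = -3
p(-3) = ⊕ of these = min[-5, 1, -3] = -5.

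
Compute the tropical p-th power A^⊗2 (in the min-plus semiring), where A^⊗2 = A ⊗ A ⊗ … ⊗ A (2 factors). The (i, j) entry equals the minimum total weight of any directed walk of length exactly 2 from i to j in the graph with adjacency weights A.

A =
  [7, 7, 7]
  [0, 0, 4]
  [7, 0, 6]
A^⊗2 =
  [7, 7, 11]
  [0, 0, 4]
  [0, 0, 4]

Each entry (A^⊗2)_ij equals the minimum over all length-2 walks i = v_0 → v_1 → … → v_2 = j of Σ_t A[v_t][v_{t+1}]. For example, for (i, j) = (0, 2) we minimise over 3 possible intermediate vertex sequences; the minimum is 11, attained along the walk 0 → 1 → 2.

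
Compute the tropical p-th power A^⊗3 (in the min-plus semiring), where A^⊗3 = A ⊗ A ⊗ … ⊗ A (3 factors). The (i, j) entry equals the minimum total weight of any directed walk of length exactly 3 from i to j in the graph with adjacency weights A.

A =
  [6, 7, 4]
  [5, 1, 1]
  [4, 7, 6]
A^⊗3 =
  [12, 9, 9]
  [6, 3, 3]
  [12, 9, 9]

Each entry (A^⊗3)_ij equals the minimum over all length-3 walks i = v_0 → v_1 → … → v_3 = j of Σ_t A[v_t][v_{t+1}]. For example, for (i, j) = (0, 2) we minimise over 9 possible intermediate vertex sequences; the minimum is 9, attained along the walk 0 → 1 → 1 → 2.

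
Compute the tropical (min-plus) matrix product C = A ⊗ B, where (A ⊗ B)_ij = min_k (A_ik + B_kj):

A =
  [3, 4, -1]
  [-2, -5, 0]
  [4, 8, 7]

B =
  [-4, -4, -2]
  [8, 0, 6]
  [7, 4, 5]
A ⊗ B =
  [-1, -1, 1]
  [-6, -6, -4]
  [0, 0, 2]

Apply the min-plus product entry-by-entry:
  C[0][0] = min over k of (A[0][0] + B[0][0] = 3 + -4 = -1, A[0][1] + B[1][0] = 4 + 8 = 12, A[0][2] + B[2][0] = -1 + 7 = 6) = -1 (attained at k = 0)
  C[0][1] = min over k of (A[0][0] + B[0][1] = 3 + -4 = -1, A[0][1] + B[1][1] = 4 + 0 = 4, A[0][2] + B[2][1] = -1 + 4 = 3) = -1 (attained at k = 0)
  C[0][2] = min over k of (A[0][0] + B[0][2] = 3 + -2 = 1, A[0][1] + B[1][2] = 4 + 6 = 10, A[0][2] + B[2][2] = -1 + 5 = 4) = 1 (attained at k = 0)
  C[1][0] = min over k of (A[1][0] + B[0][0] = -2 + -4 = -6, A[1][1] + B[1][0] = -5 + 8 = 3, A[1][2] + B[2][0] = 0 + 7 = 7) = -6 (attained at k = 0)
  C[1][1] = min over k of (A[1][0] + B[0][1] = -2 + -4 = -6, A[1][1] + B[1][1] = -5 + 0 = -5, A[1][2] + B[2][1] = 0 + 4 = 4) = -6 (attained at k = 0)
  C[1][2] = min over k of (A[1][0] + B[0][2] = -2 + -2 = -4, A[1][1] + B[1][2] = -5 + 6 = 1, A[1][2] + B[2][2] = 0 + 5 = 5) = -4 (attained at k = 0)
  C[2][0] = min over k of (A[2][0] + B[0][0] = 4 + -4 = 0, A[2][1] + B[1][0] = 8 + 8 = 16, A[2][2] + B[2][0] = 7 + 7 = 14) = 0 (attained at k = 0)
  C[2][1] = min over k of (A[2][0] + B[0][1] = 4 + -4 = 0, A[2][1] + B[1][1] = 8 + 0 = 8, A[2][2] + B[2][1] = 7 + 4 = 11) = 0 (attained at k = 0)
  C[2][2] = min over k of (A[2][0] + B[0][2] = 4 + -2 = 2, A[2][1] + B[1][2] = 8 + 6 = 14, A[2][2] + B[2][2] = 7 + 5 = 12) = 2 (attained at k = 0)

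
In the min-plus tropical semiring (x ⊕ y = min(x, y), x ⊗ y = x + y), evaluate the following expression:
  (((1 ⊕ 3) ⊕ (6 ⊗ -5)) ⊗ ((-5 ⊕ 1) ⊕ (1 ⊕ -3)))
(((1 ⊕ 3) ⊕ (6 ⊗ -5)) ⊗ ((-5 ⊕ 1) ⊕ (1 ⊕ -3))) = -4

Expand innermost to outermost. Recall ⊕ takes the minimum of its arguments and ⊗ takes their sum. Working out the expression (((1 ⊕ 3) ⊕ (6 ⊗ -5)) ⊗ ((-5 ⊕ 1) ⊕ (1 ⊕ -3))) gives -4.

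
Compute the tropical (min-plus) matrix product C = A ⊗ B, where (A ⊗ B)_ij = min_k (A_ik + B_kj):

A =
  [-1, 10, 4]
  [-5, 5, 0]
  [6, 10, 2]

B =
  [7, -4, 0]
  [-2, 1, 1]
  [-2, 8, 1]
A ⊗ B =
  [2, -5, -1]
  [-2, -9, -5]
  [0, 2, 3]

Apply the min-plus product entry-by-entry:
  C[0][0] = min over k of (A[0][0] + B[0][0] = -1 + 7 = 6, A[0][1] + B[1][0] = 10 + -2 = 8, A[0][2] + B[2][0] = 4 + -2 = 2) = 2 (attained at k = 2)
  C[0][1] = min over k of (A[0][0] + B[0][1] = -1 + -4 = -5, A[0][1] + B[1][1] = 10 + 1 = 11, A[0][2] + B[2][1] = 4 + 8 = 12) = -5 (attained at k = 0)
  C[0][2] = min over k of (A[0][0] + B[0][2] = -1 + 0 = -1, A[0][1] + B[1][2] = 10 + 1 = 11, A[0][2] + B[2][2] = 4 + 1 = 5) = -1 (attained at k = 0)
  C[1][0] = min over k of (A[1][0] + B[0][0] = -5 + 7 = 2, A[1][1] + B[1][0] = 5 + -2 = 3, A[1][2] + B[2][0] = 0 + -2 = -2) = -2 (attained at k = 2)
  C[1][1] = min over k of (A[1][0] + B[0][1] = -5 + -4 = -9, A[1][1] + B[1][1] = 5 + 1 = 6, A[1][2] + B[2][1] = 0 + 8 = 8) = -9 (attained at k = 0)
  C[1][2] = min over k of (A[1][0] + B[0][2] = -5 + 0 = -5, A[1][1] + B[1][2] = 5 + 1 = 6, A[1][2] + B[2][2] = 0 + 1 = 1) = -5 (attained at k = 0)
  C[2][0] = min over k of (A[2][0] + B[0][0] = 6 + 7 = 13, A[2][1] + B[1][0] = 10 + -2 = 8, A[2][2] + B[2][0] = 2 + -2 = 0) = 0 (attained at k = 2)
  C[2][1] = min over k of (A[2][0] + B[0][1] = 6 + -4 = 2, A[2][1] + B[1][1] = 10 + 1 = 11, A[2][2] + B[2][1] = 2 + 8 = 10) = 2 (attained at k = 0)
  C[2][2] = min over k of (A[2][0] + B[0][2] = 6 + 0 = 6, A[2][1] + B[1][2] = 10 + 1 = 11, A[2][2] + B[2][2] = 2 + 1 = 3) = 3 (attained at k = 2)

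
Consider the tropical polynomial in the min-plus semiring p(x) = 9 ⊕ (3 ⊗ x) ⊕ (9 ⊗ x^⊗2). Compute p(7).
p(7) = 9

A tropical monomial a ⊗ x^⊗i evaluates to a + i · x. Evaluating each term at x = 7:
  Term 0 contributes 9 + 0 · 7 = 9
  Term 1 contributes 3 + 1 · 7 = 10
  Term 2 contributes 9 + 2 · 7 = 23
p(7) = ⊕ of these = min[9, 10, 23] = 9.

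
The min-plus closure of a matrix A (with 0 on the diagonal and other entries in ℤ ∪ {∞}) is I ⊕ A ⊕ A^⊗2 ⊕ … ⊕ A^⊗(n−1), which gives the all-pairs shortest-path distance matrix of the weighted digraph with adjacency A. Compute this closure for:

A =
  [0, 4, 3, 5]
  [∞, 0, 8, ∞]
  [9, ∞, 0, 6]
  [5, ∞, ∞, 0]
Closure =
  [0, 4, 3, 5]
  [17, 0, 8, 14]
  [9, 13, 0, 6]
  [5, 9, 8, 0]

This is the Floyd-Warshall all-pairs shortest-path computation. For each intermediate vertex k = 0, 1, …, 3, update dist[i][j] ← min(dist[i][j], dist[i][k] + dist[k][j]). The final matrix gives, for each (i, j), the minimum total weight of any directed path from i to j (possibly empty when i = j).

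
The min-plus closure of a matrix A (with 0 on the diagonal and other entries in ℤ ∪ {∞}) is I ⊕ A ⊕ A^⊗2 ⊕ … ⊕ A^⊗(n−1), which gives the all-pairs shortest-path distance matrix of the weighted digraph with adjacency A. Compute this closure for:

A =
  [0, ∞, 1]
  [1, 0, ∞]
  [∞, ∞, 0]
Closure =
  [0, ∞, 1]
  [1, 0, 2]
  [∞, ∞, 0]

This is the Floyd-Warshall all-pairs shortest-path computation. For each intermediate vertex k = 0, 1, …, 2, update dist[i][j] ← min(dist[i][j], dist[i][k] + dist[k][j]). The final matrix gives, for each (i, j), the minimum total weight of any directed path from i to j (possibly empty when i = j).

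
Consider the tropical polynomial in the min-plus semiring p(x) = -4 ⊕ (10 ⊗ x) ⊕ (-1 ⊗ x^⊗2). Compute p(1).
p(1) = -4

A tropical monomial a ⊗ x^⊗i evaluates to a + i · x. Evaluating each term at x = 1:
  Term 0 contributes -4 + 0 · 1 = -4
  Term 1 contributes 10 + 1 · 1 = 11
  Term 2 contributes -1 + 2 · 1 = 1
p(1) = ⊕ of these = min[-4, 11, 1] = -4.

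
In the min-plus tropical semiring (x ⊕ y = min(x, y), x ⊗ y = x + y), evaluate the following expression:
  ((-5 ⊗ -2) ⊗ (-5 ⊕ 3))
((-5 ⊗ -2) ⊗ (-5 ⊕ 3)) = -12

Expand innermost to outermost. Recall ⊕ takes the minimum of its arguments and ⊗ takes their sum. Working out the expression ((-5 ⊗ -2) ⊗ (-5 ⊕ 3)) gives -12.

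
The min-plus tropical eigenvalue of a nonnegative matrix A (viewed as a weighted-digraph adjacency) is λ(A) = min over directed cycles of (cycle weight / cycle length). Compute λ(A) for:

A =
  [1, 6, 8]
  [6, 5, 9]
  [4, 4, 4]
λ(A) = 1

Enumerate directed cycles and compute their means (weight / length). Sample:
  cycle 0 → 0: weight = 1, length = 1, mean = 1/1 ≈ 1.000
  cycle 1 → 1: weight = 5, length = 1, mean = 5/1 ≈ 5.000
  cycle 2 → 2: weight = 4, length = 1, mean = 4/1 ≈ 4.000
  cycle 0 → 1 → 0: weight = 12, length = 2, mean = 12/2 ≈ 6.000
  cycle 0 → 2 → 0: weight = 12, length = 2, mean = 12/2 ≈ 6.000
  cycle 1 → 0 → 1: weight = 12, length = 2, mean = 12/2 ≈ 6.000
Minimum mean = 1.000, attained e.g. along the cycle 0 → 0 with weight 1 and length 1. So λ(A) = 1/1 = 1.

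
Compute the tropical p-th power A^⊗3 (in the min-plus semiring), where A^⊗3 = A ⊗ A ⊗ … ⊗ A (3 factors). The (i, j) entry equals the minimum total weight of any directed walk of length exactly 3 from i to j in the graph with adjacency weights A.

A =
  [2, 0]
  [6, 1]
A^⊗3 =
  [6, 2]
  [8, 3]

Each entry (A^⊗3)_ij equals the minimum over all length-3 walks i = v_0 → v_1 → … → v_3 = j of Σ_t A[v_t][v_{t+1}]. For example, for (i, j) = (0, 1) we minimise over 4 possible intermediate vertex sequences; the minimum is 2, attained along the walk 0 → 1 → 1 → 1.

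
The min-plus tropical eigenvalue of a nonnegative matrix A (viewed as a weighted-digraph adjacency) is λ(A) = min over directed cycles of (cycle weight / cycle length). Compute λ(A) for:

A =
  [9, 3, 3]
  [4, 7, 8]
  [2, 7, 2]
λ(A) = 2

Enumerate directed cycles and compute their means (weight / length). Sample:
  cycle 0 → 0: weight = 9, length = 1, mean = 9/1 ≈ 9.000
  cycle 1 → 1: weight = 7, length = 1, mean = 7/1 ≈ 7.000
  cycle 2 → 2: weight = 2, length = 1, mean = 2/1 ≈ 2.000
  cycle 0 → 1 → 0: weight = 7, length = 2, mean = 7/2 ≈ 3.500
  cycle 0 → 2 → 0: weight = 5, length = 2, mean = 5/2 ≈ 2.500
  cycle 1 → 0 → 1: weight = 7, length = 2, mean = 7/2 ≈ 3.500
Minimum mean = 2.000, attained e.g. along the cycle 2 → 2 with weight 2 and length 1. So λ(A) = 2/1 = 2.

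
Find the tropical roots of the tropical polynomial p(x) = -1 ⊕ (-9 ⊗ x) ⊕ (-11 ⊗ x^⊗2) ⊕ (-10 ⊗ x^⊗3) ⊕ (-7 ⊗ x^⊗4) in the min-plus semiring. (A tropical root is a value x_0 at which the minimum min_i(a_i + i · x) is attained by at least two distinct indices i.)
Roots: {-3, -1, 2, 8}

Each tropical root is a break point of the lower envelope of the lines y = a_i + i · x (there are 5 lines, with slopes 0, 1, ..., 4). Only the lines that attain the minimum somewhere contribute to roots; other lines are dominated. Here the surviving (envelope) indices are i = 4, i = 3, i = 2, i = 1, i = 0.
Intersections between consecutive envelope lines give the roots: for adjacent envelope indices i < j the intersection is x = (a_i − a_j) / (j − i). Reading off the sorted break points: {-3, -1, 2, 8}.
Verification: at each break x_0, at least two indices attain the minimum of min_i(a_i + i · x_0).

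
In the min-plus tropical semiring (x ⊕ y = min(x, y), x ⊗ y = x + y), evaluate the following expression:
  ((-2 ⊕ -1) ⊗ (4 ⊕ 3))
((-2 ⊕ -1) ⊗ (4 ⊕ 3)) = 1

Expand innermost to outermost. Recall ⊕ takes the minimum of its arguments and ⊗ takes their sum. Working out the expression ((-2 ⊕ -1) ⊗ (4 ⊕ 3)) gives 1.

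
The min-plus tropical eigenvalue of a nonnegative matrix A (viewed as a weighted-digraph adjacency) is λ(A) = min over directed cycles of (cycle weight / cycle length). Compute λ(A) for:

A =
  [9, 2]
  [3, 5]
λ(A) = 5/2

Enumerate directed cycles and compute their means (weight / length). Sample:
  cycle 0 → 0: weight = 9, length = 1, mean = 9/1 ≈ 9.000
  cycle 1 → 1: weight = 5, length = 1, mean = 5/1 ≈ 5.000
  cycle 0 → 1 → 0: weight = 5, length = 2, mean = 5/2 ≈ 2.500
  cycle 1 → 0 → 1: weight = 5, length = 2, mean = 5/2 ≈ 2.500
Minimum mean = 2.500, attained e.g. along the cycle 0 → 1 → 0 with weight 5 and length 2. So λ(A) = 5/2 = 5/2.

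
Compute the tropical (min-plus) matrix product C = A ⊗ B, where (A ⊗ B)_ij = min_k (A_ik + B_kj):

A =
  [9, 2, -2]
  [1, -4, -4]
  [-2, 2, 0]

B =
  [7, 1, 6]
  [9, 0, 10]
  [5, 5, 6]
A ⊗ B =
  [3, 2, 4]
  [1, -4, 2]
  [5, -1, 4]

Apply the min-plus product entry-by-entry:
  C[0][0] = min over k of (A[0][0] + B[0][0] = 9 + 7 = 16, A[0][1] + B[1][0] = 2 + 9 = 11, A[0][2] + B[2][0] = -2 + 5 = 3) = 3 (attained at k = 2)
  C[0][1] = min over k of (A[0][0] + B[0][1] = 9 + 1 = 10, A[0][1] + B[1][1] = 2 + 0 = 2, A[0][2] + B[2][1] = -2 + 5 = 3) = 2 (attained at k = 1)
  C[0][2] = min over k of (A[0][0] + B[0][2] = 9 + 6 = 15, A[0][1] + B[1][2] = 2 + 10 = 12, A[0][2] + B[2][2] = -2 + 6 = 4) = 4 (attained at k = 2)
  C[1][0] = min over k of (A[1][0] + B[0][0] = 1 + 7 = 8, A[1][1] + B[1][0] = -4 + 9 = 5, A[1][2] + B[2][0] = -4 + 5 = 1) = 1 (attained at k = 2)
  C[1][1] = min over k of (A[1][0] + B[0][1] = 1 + 1 = 2, A[1][1] + B[1][1] = -4 + 0 = -4, A[1][2] + B[2][1] = -4 + 5 = 1) = -4 (attained at k = 1)
  C[1][2] = min over k of (A[1][0] + B[0][2] = 1 + 6 = 7, A[1][1] + B[1][2] = -4 + 10 = 6, A[1][2] + B[2][2] = -4 + 6 = 2) = 2 (attained at k = 2)
  C[2][0] = min over k of (A[2][0] + B[0][0] = -2 + 7 = 5, A[2][1] + B[1][0] = 2 + 9 = 11, A[2][2] + B[2][0] = 0 + 5 = 5) = 5 (attained at k = 0)
  C[2][1] = min over k of (A[2][0] + B[0][1] = -2 + 1 = -1, A[2][1] + B[1][1] = 2 + 0 = 2, A[2][2] + B[2][1] = 0 + 5 = 5) = -1 (attained at k = 0)
  C[2][2] = min over k of (A[2][0] + B[0][2] = -2 + 6 = 4, A[2][1] + B[1][2] = 2 + 10 = 12, A[2][2] + B[2][2] = 0 + 6 = 6) = 4 (attained at k = 0)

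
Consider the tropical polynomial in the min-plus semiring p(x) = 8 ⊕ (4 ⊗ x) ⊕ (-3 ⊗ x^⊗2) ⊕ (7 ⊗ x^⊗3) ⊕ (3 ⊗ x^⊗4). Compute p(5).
p(5) = 7

A tropical monomial a ⊗ x^⊗i evaluates to a + i · x. Evaluating each term at x = 5:
  Term 0 contributes 8 + 0 · 5 = 8
  Term 1 contributes 4 + 1 · 5 = 9
  Term 2 contributes -3 + 2 · 5 = 7
  Term 3 contributes 7 + 3 · 5 = 22
  Term 4 contributes 3 + 4 · 5 = 23
p(5) = ⊕ of these = min[8, 9, 7, 22, 23] = 7.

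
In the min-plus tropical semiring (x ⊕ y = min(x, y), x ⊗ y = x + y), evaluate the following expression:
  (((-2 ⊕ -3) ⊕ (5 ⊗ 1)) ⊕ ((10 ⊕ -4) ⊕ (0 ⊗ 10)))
(((-2 ⊕ -3) ⊕ (5 ⊗ 1)) ⊕ ((10 ⊕ -4) ⊕ (0 ⊗ 10))) = -4

Expand innermost to outermost. Recall ⊕ takes the minimum of its arguments and ⊗ takes their sum. Working out the expression (((-2 ⊕ -3) ⊕ (5 ⊗ 1)) ⊕ ((10 ⊕ -4) ⊕ (0 ⊗ 10))) gives -4.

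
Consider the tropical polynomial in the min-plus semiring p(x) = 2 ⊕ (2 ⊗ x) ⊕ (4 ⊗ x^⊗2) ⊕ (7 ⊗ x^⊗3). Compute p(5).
p(5) = 2

A tropical monomial a ⊗ x^⊗i evaluates to a + i · x. Evaluating each term at x = 5:
  Term 0 contributes 2 + 0 · 5 = 2
  Term 1 contributes 2 + 1 · 5 = 7
  Term 2 contributes 4 + 2 · 5 = 14
  Term 3 contributes 7 + 3 · 5 = 22
p(5) = ⊕ of these = min[2, 7, 14, 22] = 2.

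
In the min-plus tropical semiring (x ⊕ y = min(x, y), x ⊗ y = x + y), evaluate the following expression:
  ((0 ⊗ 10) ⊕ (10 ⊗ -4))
((0 ⊗ 10) ⊕ (10 ⊗ -4)) = 6

Expand innermost to outermost. Recall ⊕ takes the minimum of its arguments and ⊗ takes their sum. Working out the expression ((0 ⊗ 10) ⊕ (10 ⊗ -4)) gives 6.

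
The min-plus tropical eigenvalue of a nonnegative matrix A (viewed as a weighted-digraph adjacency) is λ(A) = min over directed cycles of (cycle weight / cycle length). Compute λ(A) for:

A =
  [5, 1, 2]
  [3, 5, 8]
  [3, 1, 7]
λ(A) = 2

Enumerate directed cycles and compute their means (weight / length). Sample:
  cycle 0 → 0: weight = 5, length = 1, mean = 5/1 ≈ 5.000
  cycle 1 → 1: weight = 5, length = 1, mean = 5/1 ≈ 5.000
  cycle 2 → 2: weight = 7, length = 1, mean = 7/1 ≈ 7.000
  cycle 0 → 1 → 0: weight = 4, length = 2, mean = 4/2 ≈ 2.000
  cycle 0 → 2 → 0: weight = 5, length = 2, mean = 5/2 ≈ 2.500
  cycle 1 → 0 → 1: weight = 4, length = 2, mean = 4/2 ≈ 2.000
Minimum mean = 2.000, attained e.g. along the cycle 0 → 1 → 0 with weight 4 and length 2. So λ(A) = 4/2 = 2.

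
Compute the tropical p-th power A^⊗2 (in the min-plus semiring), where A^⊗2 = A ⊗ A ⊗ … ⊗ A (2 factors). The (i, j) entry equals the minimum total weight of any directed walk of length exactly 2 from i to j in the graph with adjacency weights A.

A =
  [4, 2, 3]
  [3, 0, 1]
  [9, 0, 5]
A^⊗2 =
  [5, 2, 3]
  [3, 0, 1]
  [3, 0, 1]

Each entry (A^⊗2)_ij equals the minimum over all length-2 walks i = v_0 → v_1 → … → v_2 = j of Σ_t A[v_t][v_{t+1}]. For example, for (i, j) = (0, 2) we minimise over 3 possible intermediate vertex sequences; the minimum is 3, attained along the walk 0 → 1 → 2.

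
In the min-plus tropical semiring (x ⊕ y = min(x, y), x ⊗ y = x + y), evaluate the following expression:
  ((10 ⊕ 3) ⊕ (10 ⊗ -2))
((10 ⊕ 3) ⊕ (10 ⊗ -2)) = 3

Expand innermost to outermost. Recall ⊕ takes the minimum of its arguments and ⊗ takes their sum. Working out the expression ((10 ⊕ 3) ⊕ (10 ⊗ -2)) gives 3.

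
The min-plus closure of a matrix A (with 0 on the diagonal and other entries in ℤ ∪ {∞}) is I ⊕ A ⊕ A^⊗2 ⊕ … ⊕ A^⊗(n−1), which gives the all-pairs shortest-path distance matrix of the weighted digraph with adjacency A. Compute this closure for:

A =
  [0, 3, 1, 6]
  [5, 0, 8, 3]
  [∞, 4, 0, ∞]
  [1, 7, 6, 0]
Closure =
  [0, 3, 1, 6]
  [4, 0, 5, 3]
  [8, 4, 0, 7]
  [1, 4, 2, 0]

This is the Floyd-Warshall all-pairs shortest-path computation. For each intermediate vertex k = 0, 1, …, 3, update dist[i][j] ← min(dist[i][j], dist[i][k] + dist[k][j]). The final matrix gives, for each (i, j), the minimum total weight of any directed path from i to j (possibly empty when i = j).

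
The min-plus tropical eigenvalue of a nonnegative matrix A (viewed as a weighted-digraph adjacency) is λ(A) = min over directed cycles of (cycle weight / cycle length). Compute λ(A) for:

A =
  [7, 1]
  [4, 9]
λ(A) = 5/2

Enumerate directed cycles and compute their means (weight / length). Sample:
  cycle 0 → 0: weight = 7, length = 1, mean = 7/1 ≈ 7.000
  cycle 1 → 1: weight = 9, length = 1, mean = 9/1 ≈ 9.000
  cycle 0 → 1 → 0: weight = 5, length = 2, mean = 5/2 ≈ 2.500
  cycle 1 → 0 → 1: weight = 5, length = 2, mean = 5/2 ≈ 2.500
Minimum mean = 2.500, attained e.g. along the cycle 0 → 1 → 0 with weight 5 and length 2. So λ(A) = 5/2 = 5/2.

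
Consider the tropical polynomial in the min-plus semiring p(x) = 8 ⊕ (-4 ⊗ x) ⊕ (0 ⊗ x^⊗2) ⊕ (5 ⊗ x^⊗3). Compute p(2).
p(2) = -2

A tropical monomial a ⊗ x^⊗i evaluates to a + i · x. Evaluating each term at x = 2:
  Term 0 contributes 8 + 0 · 2 = 8
  Term 1 contributes -4 + 1 · 2 = -2
  Term 2 contributes 0 + 2 · 2 = 4
  Term 3 contributes 5 + 3 · 2 = 11
p(2) = ⊕ of these = min[8, -2, 4, 11] = -2.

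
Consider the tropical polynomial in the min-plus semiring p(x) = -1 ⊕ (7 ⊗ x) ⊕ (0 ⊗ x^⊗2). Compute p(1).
p(1) = -1

A tropical monomial a ⊗ x^⊗i evaluates to a + i · x. Evaluating each term at x = 1:
  Term 0 contributes -1 + 0 · 1 = -1
  Term 1 contributes 7 + 1 · 1 = 8
  Term 2 contributes 0 + 2 · 1 = 2
p(1) = ⊕ of these = min[-1, 8, 2] = -1.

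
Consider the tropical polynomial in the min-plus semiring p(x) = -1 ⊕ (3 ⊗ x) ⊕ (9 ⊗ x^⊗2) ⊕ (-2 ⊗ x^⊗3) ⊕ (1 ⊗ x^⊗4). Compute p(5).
p(5) = -1

A tropical monomial a ⊗ x^⊗i evaluates to a + i · x. Evaluating each term at x = 5:
  Term 0 contributes -1 + 0 · 5 = -1
  Term 1 contributes 3 + 1 · 5 = 8
  Term 2 contributes 9 + 2 · 5 = 19
  Term 3 contributes -2 + 3 · 5 = 13
  Term 4 contributes 1 + 4 · 5 = 21
p(5) = ⊕ of these = min[-1, 8, 19, 13, 21] = -1.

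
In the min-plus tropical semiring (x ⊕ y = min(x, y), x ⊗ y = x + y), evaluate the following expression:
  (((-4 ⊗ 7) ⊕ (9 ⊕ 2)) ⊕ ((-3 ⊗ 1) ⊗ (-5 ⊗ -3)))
(((-4 ⊗ 7) ⊕ (9 ⊕ 2)) ⊕ ((-3 ⊗ 1) ⊗ (-5 ⊗ -3))) = -10

Expand innermost to outermost. Recall ⊕ takes the minimum of its arguments and ⊗ takes their sum. Working out the expression (((-4 ⊗ 7) ⊕ (9 ⊕ 2)) ⊕ ((-3 ⊗ 1) ⊗ (-5 ⊗ -3))) gives -10.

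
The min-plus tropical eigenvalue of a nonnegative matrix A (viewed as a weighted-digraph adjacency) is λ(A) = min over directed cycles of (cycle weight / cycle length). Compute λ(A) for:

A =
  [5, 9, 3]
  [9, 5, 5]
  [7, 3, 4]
λ(A) = 4

Enumerate directed cycles and compute their means (weight / length). Sample:
  cycle 0 → 0: weight = 5, length = 1, mean = 5/1 ≈ 5.000
  cycle 1 → 1: weight = 5, length = 1, mean = 5/1 ≈ 5.000
  cycle 2 → 2: weight = 4, length = 1, mean = 4/1 ≈ 4.000
  cycle 0 → 1 → 0: weight = 18, length = 2, mean = 18/2 ≈ 9.000
  cycle 0 → 2 → 0: weight = 10, length = 2, mean = 10/2 ≈ 5.000
  cycle 1 → 0 → 1: weight = 18, length = 2, mean = 18/2 ≈ 9.000
Minimum mean = 4.000, attained e.g. along the cycle 2 → 2 with weight 4 and length 1. So λ(A) = 4/1 = 4.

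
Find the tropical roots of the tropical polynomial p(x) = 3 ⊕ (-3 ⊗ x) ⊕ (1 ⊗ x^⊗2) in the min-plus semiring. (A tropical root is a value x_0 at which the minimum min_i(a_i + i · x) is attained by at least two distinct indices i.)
Roots: {-4, 6}

Each tropical root is a break point of the lower envelope of the lines y = a_i + i · x (there are 3 lines, with slopes 0, 1, ..., 2). Only the lines that attain the minimum somewhere contribute to roots; other lines are dominated. Here the surviving (envelope) indices are i = 2, i = 1, i = 0.
Intersections between consecutive envelope lines give the roots: for adjacent envelope indices i < j the intersection is x = (a_i − a_j) / (j − i). Reading off the sorted break points: {-4, 6}.
Verification: at each break x_0, at least two indices attain the minimum of min_i(a_i + i · x_0).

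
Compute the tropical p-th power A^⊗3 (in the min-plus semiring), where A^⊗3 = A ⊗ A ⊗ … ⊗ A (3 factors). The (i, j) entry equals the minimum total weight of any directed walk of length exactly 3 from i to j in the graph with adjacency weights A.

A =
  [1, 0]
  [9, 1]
A^⊗3 =
  [3, 2]
  [11, 3]

Each entry (A^⊗3)_ij equals the minimum over all length-3 walks i = v_0 → v_1 → … → v_3 = j of Σ_t A[v_t][v_{t+1}]. For example, for (i, j) = (0, 1) we minimise over 4 possible intermediate vertex sequences; the minimum is 2, attained along the walk 0 → 0 → 0 → 1.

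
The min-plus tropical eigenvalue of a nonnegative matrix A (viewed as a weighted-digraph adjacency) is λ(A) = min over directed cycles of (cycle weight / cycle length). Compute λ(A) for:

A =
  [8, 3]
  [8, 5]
λ(A) = 5

Enumerate directed cycles and compute their means (weight / length). Sample:
  cycle 0 → 0: weight = 8, length = 1, mean = 8/1 ≈ 8.000
  cycle 1 → 1: weight = 5, length = 1, mean = 5/1 ≈ 5.000
  cycle 0 → 1 → 0: weight = 11, length = 2, mean = 11/2 ≈ 5.500
  cycle 1 → 0 → 1: weight = 11, length = 2, mean = 11/2 ≈ 5.500
Minimum mean = 5.000, attained e.g. along the cycle 1 → 1 with weight 5 and length 1. So λ(A) = 5/1 = 5.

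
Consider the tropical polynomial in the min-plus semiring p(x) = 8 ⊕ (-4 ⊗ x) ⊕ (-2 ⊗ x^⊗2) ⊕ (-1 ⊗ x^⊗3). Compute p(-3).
p(-3) = -10

A tropical monomial a ⊗ x^⊗i evaluates to a + i · x. Evaluating each term at x = -3:
  Term 0 contributes 8 + 0 · -3 = 8
  Term 1 contributes -4 + 1 · -3 = -7
  Term 2 contributes -2 + 2 · -3 = -8
  Term 3 contributes -1 + 3 · -3 = -10
p(-3) = ⊕ of these = min[8, -7, -8, -10] = -10.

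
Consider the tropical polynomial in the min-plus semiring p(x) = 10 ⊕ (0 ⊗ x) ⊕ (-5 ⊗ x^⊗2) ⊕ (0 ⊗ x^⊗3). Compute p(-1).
p(-1) = -7

A tropical monomial a ⊗ x^⊗i evaluates to a + i · x. Evaluating each term at x = -1:
  Term 0 contributes 10 + 0 · -1 = 10
  Term 1 contributes 0 + 1 · -1 = -1
  Term 2 contributes -5 + 2 · -1 = -7
  Term 3 contributes 0 + 3 · -1 = -3
p(-1) = ⊕ of these = min[10, -1, -7, -3] = -7.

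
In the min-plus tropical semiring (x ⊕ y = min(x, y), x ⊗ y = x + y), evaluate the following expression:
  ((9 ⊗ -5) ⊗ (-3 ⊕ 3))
((9 ⊗ -5) ⊗ (-3 ⊕ 3)) = 1

Expand innermost to outermost. Recall ⊕ takes the minimum of its arguments and ⊗ takes their sum. Working out the expression ((9 ⊗ -5) ⊗ (-3 ⊕ 3)) gives 1.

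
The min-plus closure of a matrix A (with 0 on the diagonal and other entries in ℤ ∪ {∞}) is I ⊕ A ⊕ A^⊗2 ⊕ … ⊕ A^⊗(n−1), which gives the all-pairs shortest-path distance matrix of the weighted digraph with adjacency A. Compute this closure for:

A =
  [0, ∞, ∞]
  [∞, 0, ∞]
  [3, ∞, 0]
Closure =
  [0, ∞, ∞]
  [∞, 0, ∞]
  [3, ∞, 0]

This is the Floyd-Warshall all-pairs shortest-path computation. For each intermediate vertex k = 0, 1, …, 2, update dist[i][j] ← min(dist[i][j], dist[i][k] + dist[k][j]). The final matrix gives, for each (i, j), the minimum total weight of any directed path from i to j (possibly empty when i = j).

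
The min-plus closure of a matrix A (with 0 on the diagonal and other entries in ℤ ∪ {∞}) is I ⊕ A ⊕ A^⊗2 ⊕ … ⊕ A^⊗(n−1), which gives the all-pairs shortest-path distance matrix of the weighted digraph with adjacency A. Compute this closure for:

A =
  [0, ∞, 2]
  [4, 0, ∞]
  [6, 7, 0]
Closure =
  [0, 9, 2]
  [4, 0, 6]
  [6, 7, 0]

This is the Floyd-Warshall all-pairs shortest-path computation. For each intermediate vertex k = 0, 1, …, 2, update dist[i][j] ← min(dist[i][j], dist[i][k] + dist[k][j]). The final matrix gives, for each (i, j), the minimum total weight of any directed path from i to j (possibly empty when i = j).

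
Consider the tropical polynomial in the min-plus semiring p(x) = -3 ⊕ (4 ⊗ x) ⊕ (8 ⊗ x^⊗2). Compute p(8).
p(8) = -3

A tropical monomial a ⊗ x^⊗i evaluates to a + i · x. Evaluating each term at x = 8:
  Term 0 contributes -3 + 0 · 8 = -3
  Term 1 contributes 4 + 1 · 8 = 12
  Term 2 contributes 8 + 2 · 8 = 24
p(8) = ⊕ of these = min[-3, 12, 24] = -3.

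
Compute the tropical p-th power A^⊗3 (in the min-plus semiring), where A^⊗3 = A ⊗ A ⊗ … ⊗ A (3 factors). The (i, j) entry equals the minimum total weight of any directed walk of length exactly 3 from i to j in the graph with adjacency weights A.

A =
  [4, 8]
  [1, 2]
A^⊗3 =
  [11, 12]
  [5, 6]

Each entry (A^⊗3)_ij equals the minimum over all length-3 walks i = v_0 → v_1 → … → v_3 = j of Σ_t A[v_t][v_{t+1}]. For example, for (i, j) = (0, 1) we minimise over 4 possible intermediate vertex sequences; the minimum is 12, attained along the walk 0 → 1 → 1 → 1.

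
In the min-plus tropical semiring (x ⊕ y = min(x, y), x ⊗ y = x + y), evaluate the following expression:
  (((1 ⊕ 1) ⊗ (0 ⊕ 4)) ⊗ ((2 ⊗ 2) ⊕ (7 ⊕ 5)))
(((1 ⊕ 1) ⊗ (0 ⊕ 4)) ⊗ ((2 ⊗ 2) ⊕ (7 ⊕ 5))) = 5

Expand innermost to outermost. Recall ⊕ takes the minimum of its arguments and ⊗ takes their sum. Working out the expression (((1 ⊕ 1) ⊗ (0 ⊕ 4)) ⊗ ((2 ⊗ 2) ⊕ (7 ⊕ 5))) gives 5.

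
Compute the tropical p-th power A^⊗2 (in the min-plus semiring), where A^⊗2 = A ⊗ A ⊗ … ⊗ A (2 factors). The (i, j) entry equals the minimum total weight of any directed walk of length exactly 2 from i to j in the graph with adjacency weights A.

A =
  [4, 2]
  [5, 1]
A^⊗2 =
  [7, 3]
  [6, 2]

Each entry (A^⊗2)_ij equals the minimum over all length-2 walks i = v_0 → v_1 → … → v_2 = j of Σ_t A[v_t][v_{t+1}]. For example, for (i, j) = (0, 1) we minimise over 2 possible intermediate vertex sequences; the minimum is 3, attained along the walk 0 → 1 → 1.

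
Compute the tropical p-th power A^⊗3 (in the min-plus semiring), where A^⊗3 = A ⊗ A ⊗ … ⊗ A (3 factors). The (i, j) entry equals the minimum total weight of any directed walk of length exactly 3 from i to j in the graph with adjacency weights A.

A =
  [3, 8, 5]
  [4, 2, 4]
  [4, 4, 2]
A^⊗3 =
  [9, 11, 9]
  [8, 6, 8]
  [8, 8, 6]

Each entry (A^⊗3)_ij equals the minimum over all length-3 walks i = v_0 → v_1 → … → v_3 = j of Σ_t A[v_t][v_{t+1}]. For example, for (i, j) = (0, 2) we minimise over 9 possible intermediate vertex sequences; the minimum is 9, attained along the walk 0 → 2 → 2 → 2.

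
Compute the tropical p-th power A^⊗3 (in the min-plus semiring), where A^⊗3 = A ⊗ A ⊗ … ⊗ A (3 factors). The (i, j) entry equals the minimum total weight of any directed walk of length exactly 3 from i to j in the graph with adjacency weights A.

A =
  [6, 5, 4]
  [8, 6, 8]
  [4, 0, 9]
A^⊗3 =
  [12, 10, 12]
  [16, 12, 16]
  [12, 8, 12]

Each entry (A^⊗3)_ij equals the minimum over all length-3 walks i = v_0 → v_1 → … → v_3 = j of Σ_t A[v_t][v_{t+1}]. For example, for (i, j) = (0, 2) we minimise over 9 possible intermediate vertex sequences; the minimum is 12, attained along the walk 0 → 2 → 0 → 2.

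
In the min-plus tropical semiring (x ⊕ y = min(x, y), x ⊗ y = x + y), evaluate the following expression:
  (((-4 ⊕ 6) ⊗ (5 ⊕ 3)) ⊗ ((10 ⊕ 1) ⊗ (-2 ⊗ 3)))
(((-4 ⊕ 6) ⊗ (5 ⊕ 3)) ⊗ ((10 ⊕ 1) ⊗ (-2 ⊗ 3))) = 1

Expand innermost to outermost. Recall ⊕ takes the minimum of its arguments and ⊗ takes their sum. Working out the expression (((-4 ⊕ 6) ⊗ (5 ⊕ 3)) ⊗ ((10 ⊕ 1) ⊗ (-2 ⊗ 3))) gives 1.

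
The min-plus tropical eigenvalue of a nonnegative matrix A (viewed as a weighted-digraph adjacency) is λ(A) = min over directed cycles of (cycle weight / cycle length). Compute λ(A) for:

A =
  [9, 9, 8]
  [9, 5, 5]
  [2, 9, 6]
λ(A) = 5

Enumerate directed cycles and compute their means (weight / length). Sample:
  cycle 0 → 0: weight = 9, length = 1, mean = 9/1 ≈ 9.000
  cycle 1 → 1: weight = 5, length = 1, mean = 5/1 ≈ 5.000
  cycle 2 → 2: weight = 6, length = 1, mean = 6/1 ≈ 6.000
  cycle 0 → 1 → 0: weight = 18, length = 2, mean = 18/2 ≈ 9.000
  cycle 0 → 2 → 0: weight = 10, length = 2, mean = 10/2 ≈ 5.000
  cycle 1 → 0 → 1: weight = 18, length = 2, mean = 18/2 ≈ 9.000
Minimum mean = 5.000, attained e.g. along the cycle 1 → 1 with weight 5 and length 1. So λ(A) = 5/1 = 5.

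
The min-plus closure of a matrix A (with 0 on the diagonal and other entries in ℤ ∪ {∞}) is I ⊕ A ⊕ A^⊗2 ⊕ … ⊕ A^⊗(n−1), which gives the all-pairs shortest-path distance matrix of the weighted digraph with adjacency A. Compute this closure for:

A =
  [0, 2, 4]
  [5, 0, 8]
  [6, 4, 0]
Closure =
  [0, 2, 4]
  [5, 0, 8]
  [6, 4, 0]

This is the Floyd-Warshall all-pairs shortest-path computation. For each intermediate vertex k = 0, 1, …, 2, update dist[i][j] ← min(dist[i][j], dist[i][k] + dist[k][j]). The final matrix gives, for each (i, j), the minimum total weight of any directed path from i to j (possibly empty when i = j).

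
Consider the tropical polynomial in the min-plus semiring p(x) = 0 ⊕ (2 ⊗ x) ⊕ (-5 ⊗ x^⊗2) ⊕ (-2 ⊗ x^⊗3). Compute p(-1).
p(-1) = -7

A tropical monomial a ⊗ x^⊗i evaluates to a + i · x. Evaluating each term at x = -1:
  Term 0 contributes 0 + 0 · -1 = 0
  Term 1 contributes 2 + 1 · -1 = 1
  Term 2 contributes -5 + 2 · -1 = -7
  Term 3 contributes -2 + 3 · -1 = -5
p(-1) = ⊕ of these = min[0, 1, -7, -5] = -7.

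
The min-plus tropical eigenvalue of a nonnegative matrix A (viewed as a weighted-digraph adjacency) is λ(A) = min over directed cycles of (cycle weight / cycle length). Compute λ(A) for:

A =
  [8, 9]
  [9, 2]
λ(A) = 2

Enumerate directed cycles and compute their means (weight / length). Sample:
  cycle 0 → 0: weight = 8, length = 1, mean = 8/1 ≈ 8.000
  cycle 1 → 1: weight = 2, length = 1, mean = 2/1 ≈ 2.000
  cycle 0 → 1 → 0: weight = 18, length = 2, mean = 18/2 ≈ 9.000
  cycle 1 → 0 → 1: weight = 18, length = 2, mean = 18/2 ≈ 9.000
Minimum mean = 2.000, attained e.g. along the cycle 1 → 1 with weight 2 and length 1. So λ(A) = 2/1 = 2.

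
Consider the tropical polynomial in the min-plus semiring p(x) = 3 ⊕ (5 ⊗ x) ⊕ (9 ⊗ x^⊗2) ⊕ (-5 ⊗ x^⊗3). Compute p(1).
p(1) = -2

A tropical monomial a ⊗ x^⊗i evaluates to a + i · x. Evaluating each term at x = 1:
  Term 0 contributes 3 + 0 · 1 = 3
  Term 1 contributes 5 + 1 · 1 = 6
  Term 2 contributes 9 + 2 · 1 = 11
  Term 3 contributes -5 + 3 · 1 = -2
p(1) = ⊕ of these = min[3, 6, 11, -2] = -2.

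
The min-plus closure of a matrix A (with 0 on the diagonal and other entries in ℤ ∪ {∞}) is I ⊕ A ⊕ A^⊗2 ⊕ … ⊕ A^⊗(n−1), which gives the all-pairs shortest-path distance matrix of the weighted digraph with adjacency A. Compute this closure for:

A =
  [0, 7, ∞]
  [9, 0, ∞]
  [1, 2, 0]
Closure =
  [0, 7, ∞]
  [9, 0, ∞]
  [1, 2, 0]

This is the Floyd-Warshall all-pairs shortest-path computation. For each intermediate vertex k = 0, 1, …, 2, update dist[i][j] ← min(dist[i][j], dist[i][k] + dist[k][j]). The final matrix gives, for each (i, j), the minimum total weight of any directed path from i to j (possibly empty when i = j).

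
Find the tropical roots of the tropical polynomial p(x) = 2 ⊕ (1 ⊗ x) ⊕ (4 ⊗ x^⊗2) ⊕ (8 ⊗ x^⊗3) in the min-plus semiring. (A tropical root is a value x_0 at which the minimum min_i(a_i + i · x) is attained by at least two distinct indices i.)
Roots: {-4, -3, 1}

Each tropical root is a break point of the lower envelope of the lines y = a_i + i · x (there are 4 lines, with slopes 0, 1, ..., 3). Only the lines that attain the minimum somewhere contribute to roots; other lines are dominated. Here the surviving (envelope) indices are i = 3, i = 2, i = 1, i = 0.
Intersections between consecutive envelope lines give the roots: for adjacent envelope indices i < j the intersection is x = (a_i − a_j) / (j − i). Reading off the sorted break points: {-4, -3, 1}.
Verification: at each break x_0, at least two indices attain the minimum of min_i(a_i + i · x_0).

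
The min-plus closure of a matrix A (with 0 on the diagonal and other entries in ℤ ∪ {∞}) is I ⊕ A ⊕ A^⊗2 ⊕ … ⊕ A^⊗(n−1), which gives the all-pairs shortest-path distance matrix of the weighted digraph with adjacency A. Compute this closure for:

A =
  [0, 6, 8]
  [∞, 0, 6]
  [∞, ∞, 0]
Closure =
  [0, 6, 8]
  [∞, 0, 6]
  [∞, ∞, 0]

This is the Floyd-Warshall all-pairs shortest-path computation. For each intermediate vertex k = 0, 1, …, 2, update dist[i][j] ← min(dist[i][j], dist[i][k] + dist[k][j]). The final matrix gives, for each (i, j), the minimum total weight of any directed path from i to j (possibly empty when i = j).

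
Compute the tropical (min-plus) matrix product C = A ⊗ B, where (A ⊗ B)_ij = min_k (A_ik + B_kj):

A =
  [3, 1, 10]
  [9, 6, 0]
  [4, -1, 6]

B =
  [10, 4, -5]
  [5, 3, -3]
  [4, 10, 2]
A ⊗ B =
  [6, 4, -2]
  [4, 9, 2]
  [4, 2, -4]

Apply the min-plus product entry-by-entry:
  C[0][0] = min over k of (A[0][0] + B[0][0] = 3 + 10 = 13, A[0][1] + B[1][0] = 1 + 5 = 6, A[0][2] + B[2][0] = 10 + 4 = 14) = 6 (attained at k = 1)
  C[0][1] = min over k of (A[0][0] + B[0][1] = 3 + 4 = 7, A[0][1] + B[1][1] = 1 + 3 = 4, A[0][2] + B[2][1] = 10 + 10 = 20) = 4 (attained at k = 1)
  C[0][2] = min over k of (A[0][0] + B[0][2] = 3 + -5 = -2, A[0][1] + B[1][2] = 1 + -3 = -2, A[0][2] + B[2][2] = 10 + 2 = 12) = -2 (attained at k = 0)
  C[1][0] = min over k of (A[1][0] + B[0][0] = 9 + 10 = 19, A[1][1] + B[1][0] = 6 + 5 = 11, A[1][2] + B[2][0] = 0 + 4 = 4) = 4 (attained at k = 2)
  C[1][1] = min over k of (A[1][0] + B[0][1] = 9 + 4 = 13, A[1][1] + B[1][1] = 6 + 3 = 9, A[1][2] + B[2][1] = 0 + 10 = 10) = 9 (attained at k = 1)
  C[1][2] = min over k of (A[1][0] + B[0][2] = 9 + -5 = 4, A[1][1] + B[1][2] = 6 + -3 = 3, A[1][2] + B[2][2] = 0 + 2 = 2) = 2 (attained at k = 2)
  C[2][0] = min over k of (A[2][0] + B[0][0] = 4 + 10 = 14, A[2][1] + B[1][0] = -1 + 5 = 4, A[2][2] + B[2][0] = 6 + 4 = 10) = 4 (attained at k = 1)
  C[2][1] = min over k of (A[2][0] + B[0][1] = 4 + 4 = 8, A[2][1] + B[1][1] = -1 + 3 = 2, A[2][2] + B[2][1] = 6 + 10 = 16) = 2 (attained at k = 1)
  C[2][2] = min over k of (A[2][0] + B[0][2] = 4 + -5 = -1, A[2][1] + B[1][2] = -1 + -3 = -4, A[2][2] + B[2][2] = 6 + 2 = 8) = -4 (attained at k = 1)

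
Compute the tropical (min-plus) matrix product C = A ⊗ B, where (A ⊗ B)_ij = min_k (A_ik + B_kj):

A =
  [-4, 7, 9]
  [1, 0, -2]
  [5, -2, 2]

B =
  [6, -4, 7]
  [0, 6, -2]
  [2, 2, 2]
A ⊗ B =
  [2, -8, 3]
  [0, -3, -2]
  [-2, 1, -4]

Apply the min-plus product entry-by-entry:
  C[0][0] = min over k of (A[0][0] + B[0][0] = -4 + 6 = 2, A[0][1] + B[1][0] = 7 + 0 = 7, A[0][2] + B[2][0] = 9 + 2 = 11) = 2 (attained at k = 0)
  C[0][1] = min over k of (A[0][0] + B[0][1] = -4 + -4 = -8, A[0][1] + B[1][1] = 7 + 6 = 13, A[0][2] + B[2][1] = 9 + 2 = 11) = -8 (attained at k = 0)
  C[0][2] = min over k of (A[0][0] + B[0][2] = -4 + 7 = 3, A[0][1] + B[1][2] = 7 + -2 = 5, A[0][2] + B[2][2] = 9 + 2 = 11) = 3 (attained at k = 0)
  C[1][0] = min over k of (A[1][0] + B[0][0] = 1 + 6 = 7, A[1][1] + B[1][0] = 0 + 0 = 0, A[1][2] + B[2][0] = -2 + 2 = 0) = 0 (attained at k = 1)
  C[1][1] = min over k of (A[1][0] + B[0][1] = 1 + -4 = -3, A[1][1] + B[1][1] = 0 + 6 = 6, A[1][2] + B[2][1] = -2 + 2 = 0) = -3 (attained at k = 0)
  C[1][2] = min over k of (A[1][0] + B[0][2] = 1 + 7 = 8, A[1][1] + B[1][2] = 0 + -2 = -2, A[1][2] + B[2][2] = -2 + 2 = 0) = -2 (attained at k = 1)
  C[2][0] = min over k of (A[2][0] + B[0][0] = 5 + 6 = 11, A[2][1] + B[1][0] = -2 + 0 = -2, A[2][2] + B[2][0] = 2 + 2 = 4) = -2 (attained at k = 1)
  C[2][1] = min over k of (A[2][0] + B[0][1] = 5 + -4 = 1, A[2][1] + B[1][1] = -2 + 6 = 4, A[2][2] + B[2][1] = 2 + 2 = 4) = 1 (attained at k = 0)
  C[2][2] = min over k of (A[2][0] + B[0][2] = 5 + 7 = 12, A[2][1] + B[1][2] = -2 + -2 = -4, A[2][2] + B[2][2] = 2 + 2 = 4) = -4 (attained at k = 1)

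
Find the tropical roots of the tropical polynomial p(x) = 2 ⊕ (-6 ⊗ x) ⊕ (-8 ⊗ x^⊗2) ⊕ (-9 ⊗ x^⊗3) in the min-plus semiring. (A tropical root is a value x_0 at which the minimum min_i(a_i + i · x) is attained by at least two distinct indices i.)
Roots: {1, 2, 8}

Each tropical root is a break point of the lower envelope of the lines y = a_i + i · x (there are 4 lines, with slopes 0, 1, ..., 3). Only the lines that attain the minimum somewhere contribute to roots; other lines are dominated. Here the surviving (envelope) indices are i = 3, i = 2, i = 1, i = 0.
Intersections between consecutive envelope lines give the roots: for adjacent envelope indices i < j the intersection is x = (a_i − a_j) / (j − i). Reading off the sorted break points: {1, 2, 8}.
Verification: at each break x_0, at least two indices attain the minimum of min_i(a_i + i · x_0).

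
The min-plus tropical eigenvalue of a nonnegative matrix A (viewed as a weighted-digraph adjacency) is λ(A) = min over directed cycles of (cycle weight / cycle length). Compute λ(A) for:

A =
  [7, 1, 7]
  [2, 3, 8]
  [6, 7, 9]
λ(A) = 3/2

Enumerate directed cycles and compute their means (weight / length). Sample:
  cycle 0 → 0: weight = 7, length = 1, mean = 7/1 ≈ 7.000
  cycle 1 → 1: weight = 3, length = 1, mean = 3/1 ≈ 3.000
  cycle 2 → 2: weight = 9, length = 1, mean = 9/1 ≈ 9.000
  cycle 0 → 1 → 0: weight = 3, length = 2, mean = 3/2 ≈ 1.500
  cycle 0 → 2 → 0: weight = 13, length = 2, mean = 13/2 ≈ 6.500
  cycle 1 → 0 → 1: weight = 3, length = 2, mean = 3/2 ≈ 1.500
Minimum mean = 1.500, attained e.g. along the cycle 0 → 1 → 0 with weight 3 and length 2. So λ(A) = 3/2 = 3/2.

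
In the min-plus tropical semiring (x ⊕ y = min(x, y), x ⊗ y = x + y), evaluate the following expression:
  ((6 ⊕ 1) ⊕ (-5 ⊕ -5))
((6 ⊕ 1) ⊕ (-5 ⊕ -5)) = -5

Expand innermost to outermost. Recall ⊕ takes the minimum of its arguments and ⊗ takes their sum. Working out the expression ((6 ⊕ 1) ⊕ (-5 ⊕ -5)) gives -5.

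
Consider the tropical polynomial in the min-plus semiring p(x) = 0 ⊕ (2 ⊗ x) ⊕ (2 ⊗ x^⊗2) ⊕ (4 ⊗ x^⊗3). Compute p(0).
p(0) = 0

A tropical monomial a ⊗ x^⊗i evaluates to a + i · x. Evaluating each term at x = 0:
  Term 0 contributes 0 + 0 · 0 = 0
  Term 1 contributes 2 + 1 · 0 = 2
  Term 2 contributes 2 + 2 · 0 = 2
  Term 3 contributes 4 + 3 · 0 = 4
p(0) = ⊕ of these = min[0, 2, 2, 4] = 0.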